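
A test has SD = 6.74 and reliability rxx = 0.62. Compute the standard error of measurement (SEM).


SEM = SD * sqrt(1 - rxx)
SEM = 6.74 * sqrt(1 - 0.62)
SEM = 6.74 * sqrt(0.38) = 6.74 * 0.616441
SEM = 4.1548

4.1548


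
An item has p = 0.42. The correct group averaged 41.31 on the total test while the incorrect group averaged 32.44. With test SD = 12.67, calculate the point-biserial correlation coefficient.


q = 1 - p = 0.58
rpb = ((M1 - M0) / SD) * sqrt(p * q)
rpb = ((41.31 - 32.44) / 12.67) * sqrt(0.42 * 0.58)
rpb = 0.3455

0.3455


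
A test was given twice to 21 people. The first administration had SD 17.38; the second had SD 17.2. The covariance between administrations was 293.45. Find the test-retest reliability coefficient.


r = cov(X,Y) / (SD_X * SD_Y)
r = 293.45 / (17.38 * 17.2)
r = 293.45 / 298.936
r = 0.9816

0.9816


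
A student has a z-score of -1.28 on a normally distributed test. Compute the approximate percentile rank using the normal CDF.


CDF(z) = 0.5 * (1 + erf(z/sqrt(2)))
erf(-0.9051) = -0.7995
CDF = 0.1003
Percentile rank = 0.1003 * 100 = 10.03

10.03


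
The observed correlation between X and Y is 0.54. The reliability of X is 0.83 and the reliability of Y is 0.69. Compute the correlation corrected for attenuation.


r_corrected = rxy / sqrt(rxx * ryy)
= 0.54 / sqrt(0.83 * 0.69)
= 0.54 / sqrt(0.5727)
= 0.54 / 0.756769
r_corrected = 0.7136

0.7136


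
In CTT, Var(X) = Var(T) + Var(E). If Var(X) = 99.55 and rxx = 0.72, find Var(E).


var_true = rxx * var_obs = 0.72 * 99.55 = 71.676
var_error = var_obs - var_true
var_error = 99.55 - 71.676
var_error = 27.874

27.874


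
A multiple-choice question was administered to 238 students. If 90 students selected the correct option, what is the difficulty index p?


Item difficulty p = number correct / total examinees
p = 90 / 238
p = 0.3782

0.3782


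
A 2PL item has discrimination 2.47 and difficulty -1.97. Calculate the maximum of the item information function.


For 2PL, max info at theta = b = -1.97
I_max = a^2 / 4 = 2.47^2 / 4
= 6.1009 / 4
I_max = 1.5252

1.5252


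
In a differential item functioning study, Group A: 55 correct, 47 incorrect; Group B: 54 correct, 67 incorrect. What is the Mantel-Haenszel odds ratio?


Odds_A = 55/47 = 1.1702
Odds_B = 54/67 = 0.806
OR = Odds_A / Odds_B = 1.1702 / 0.806
Exactly, OR = (55 * 67) / (47 * 54) = 3685 / 2538
OR = 1.4519

1.4519


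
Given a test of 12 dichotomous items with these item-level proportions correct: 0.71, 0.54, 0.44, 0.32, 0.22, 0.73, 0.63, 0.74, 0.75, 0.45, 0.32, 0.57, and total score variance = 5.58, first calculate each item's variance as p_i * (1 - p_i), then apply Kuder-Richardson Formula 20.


For each item, compute p_i * q_i:
  Item 1: 0.71 * 0.29 = 0.2059
  Item 2: 0.54 * 0.46 = 0.2484
  Item 3: 0.44 * 0.56 = 0.2464
  Item 4: 0.32 * 0.68 = 0.2176
  Item 5: 0.22 * 0.78 = 0.1716
  Item 6: 0.73 * 0.27 = 0.1971
  Item 7: 0.63 * 0.37 = 0.2331
  Item 8: 0.74 * 0.26 = 0.1924
  Item 9: 0.75 * 0.25 = 0.1875
  Item 10: 0.45 * 0.55 = 0.2475
  Item 11: 0.32 * 0.68 = 0.2176
  Item 12: 0.57 * 0.43 = 0.2451
Sum(p_i * q_i) = 0.2059 + 0.2484 + 0.2464 + 0.2176 + 0.1716 + 0.1971 + 0.2331 + 0.1924 + 0.1875 + 0.2475 + 0.2176 + 0.2451 = 2.6102
KR-20 = (k/(k-1)) * (1 - Sum(p_i*q_i) / Var_total)
= (12/11) * (1 - 2.6102/5.58)
= 1.0909 * 0.5322
KR-20 = 0.5806

0.5806


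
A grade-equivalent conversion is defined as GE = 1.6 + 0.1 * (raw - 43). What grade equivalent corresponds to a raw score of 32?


raw - median = 32 - 43 = -11
slope * diff = 0.1 * -11 = -1.1
GE = 1.6 + -1.1
GE = 0.5

0.5


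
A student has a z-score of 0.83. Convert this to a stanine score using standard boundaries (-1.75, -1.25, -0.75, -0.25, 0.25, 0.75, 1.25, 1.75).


Stanine boundaries: [-1.75, -1.25, -0.75, -0.25, 0.25, 0.75, 1.25, 1.75]
z = 0.83
Check each boundary:
  z >= -1.75 -> could be stanine 2
  z >= -1.25 -> could be stanine 3
  z >= -0.75 -> could be stanine 4
  z >= -0.25 -> could be stanine 5
  z >= 0.25 -> could be stanine 6
  z >= 0.75 -> could be stanine 7
  z < 1.25
  z < 1.75
Highest qualifying boundary gives stanine = 7

7


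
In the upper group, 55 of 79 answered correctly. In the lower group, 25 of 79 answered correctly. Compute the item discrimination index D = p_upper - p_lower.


p_upper = 55/79 = 0.6962
p_lower = 25/79 = 0.3165
D = 0.6962 - 0.3165 = 0.3797

0.3797


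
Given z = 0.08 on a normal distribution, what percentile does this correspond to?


CDF(z) = 0.5 * (1 + erf(z/sqrt(2)))
erf(0.0566) = 0.0638
CDF = 0.5319
Percentile rank = 0.5319 * 100 = 53.19

53.19


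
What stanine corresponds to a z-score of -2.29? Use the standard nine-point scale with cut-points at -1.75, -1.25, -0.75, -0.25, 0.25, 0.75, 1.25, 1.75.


Stanine boundaries: [-1.75, -1.25, -0.75, -0.25, 0.25, 0.75, 1.25, 1.75]
z = -2.29
Check each boundary:
  z < -1.75
  z < -1.25
  z < -0.75
  z < -0.25
  z < 0.25
  z < 0.75
  z < 1.25
  z < 1.75
Highest qualifying boundary gives stanine = 1

1


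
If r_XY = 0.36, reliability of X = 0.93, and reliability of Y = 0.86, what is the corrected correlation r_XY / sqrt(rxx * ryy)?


r_corrected = rxy / sqrt(rxx * ryy)
= 0.36 / sqrt(0.93 * 0.86)
= 0.36 / sqrt(0.7998)
= 0.36 / 0.894315
r_corrected = 0.4025

0.4025


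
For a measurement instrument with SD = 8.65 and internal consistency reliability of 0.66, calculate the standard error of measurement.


SEM = SD * sqrt(1 - rxx)
SEM = 8.65 * sqrt(1 - 0.66)
SEM = 8.65 * sqrt(0.34) = 8.65 * 0.583095
SEM = 5.0438

5.0438


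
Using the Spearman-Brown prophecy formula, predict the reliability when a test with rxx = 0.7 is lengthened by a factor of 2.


r_new = (n * rxx) / (1 + (n-1) * rxx)
r_new = (2 * 0.7) / (1 + 1 * 0.7)
r_new = 1.4 / 1.7
r_new = 0.8235

0.8235


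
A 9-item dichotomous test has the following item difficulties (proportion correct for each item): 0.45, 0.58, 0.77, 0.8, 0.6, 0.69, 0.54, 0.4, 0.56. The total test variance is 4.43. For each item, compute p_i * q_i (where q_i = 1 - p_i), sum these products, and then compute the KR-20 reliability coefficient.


For each item, compute p_i * q_i:
  Item 1: 0.45 * 0.55 = 0.2475
  Item 2: 0.58 * 0.42 = 0.2436
  Item 3: 0.77 * 0.23 = 0.1771
  Item 4: 0.8 * 0.2 = 0.16
  Item 5: 0.6 * 0.4 = 0.24
  Item 6: 0.69 * 0.31 = 0.2139
  Item 7: 0.54 * 0.46 = 0.2484
  Item 8: 0.4 * 0.6 = 0.24
  Item 9: 0.56 * 0.44 = 0.2464
Sum(p_i * q_i) = 0.2475 + 0.2436 + 0.1771 + 0.16 + 0.24 + 0.2139 + 0.2484 + 0.24 + 0.2464 = 2.0169
KR-20 = (k/(k-1)) * (1 - Sum(p_i*q_i) / Var_total)
= (9/8) * (1 - 2.0169/4.43)
= 1.125 * 0.5447
KR-20 = 0.6128

0.6128


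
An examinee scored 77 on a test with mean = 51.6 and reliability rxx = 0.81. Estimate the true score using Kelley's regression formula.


T_est = rxx * X + (1 - rxx) * mean
T_est = 0.81 * 77 + 0.19 * 51.6
T_est = 62.37 + 9.804
T_est = 72.174

72.174


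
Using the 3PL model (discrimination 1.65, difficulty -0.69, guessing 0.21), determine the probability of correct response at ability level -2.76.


logit = 1.65*(-2.76 - -0.69) = -3.4155
P* = 1/(1 + exp(--3.4155)) = 0.0318
P = 0.21 + (1 - 0.21) * 0.0318
P = 0.2351

0.2351


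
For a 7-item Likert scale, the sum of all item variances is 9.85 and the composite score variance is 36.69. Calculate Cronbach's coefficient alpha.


alpha = (k/(k-1)) * (1 - sum(si^2)/s_total^2)
= (7/6) * (1 - 9.85/36.69)
alpha = 0.8535

0.8535


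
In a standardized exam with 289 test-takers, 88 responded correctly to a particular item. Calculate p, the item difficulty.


Item difficulty p = number correct / total examinees
p = 88 / 289
p = 0.3045

0.3045


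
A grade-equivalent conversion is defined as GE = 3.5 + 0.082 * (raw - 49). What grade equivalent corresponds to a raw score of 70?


raw - median = 70 - 49 = 21
slope * diff = 0.082 * 21 = 1.722
GE = 3.5 + 1.722
GE = 5.222

5.222


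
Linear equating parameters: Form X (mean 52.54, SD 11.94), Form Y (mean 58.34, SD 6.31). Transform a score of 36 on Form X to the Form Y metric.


slope = SD_Y / SD_X = 6.31 / 11.94 ~ 0.5285
intercept = mean_Y - slope * mean_X = 58.34 - (6.31 / 11.94) * 52.54 ~ 30.5739
Y = slope * X + intercept. To avoid rounding drift from the rounded slope/intercept, evaluate the equivalent form Y = mean_Y + SD_Y * (X - mean_X) / SD_X at full precision:
Y = 58.34 + 6.31 * (36 - 52.54) / 11.94
Y = 58.34 - 6.31 * 16.54 / 11.94
Y = 58.34 - 104.3674 / 11.94
Y = 58.34 - 8.741
Y = 49.599

49.599


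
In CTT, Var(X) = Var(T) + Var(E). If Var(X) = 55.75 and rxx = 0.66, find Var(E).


var_true = rxx * var_obs = 0.66 * 55.75 = 36.795
var_error = var_obs - var_true
var_error = 55.75 - 36.795
var_error = 18.955

18.955


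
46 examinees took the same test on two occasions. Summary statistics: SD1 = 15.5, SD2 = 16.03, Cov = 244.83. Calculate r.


r = cov(X,Y) / (SD_X * SD_Y)
r = 244.83 / (15.5 * 16.03)
r = 244.83 / 248.465
r = 0.9854

0.9854


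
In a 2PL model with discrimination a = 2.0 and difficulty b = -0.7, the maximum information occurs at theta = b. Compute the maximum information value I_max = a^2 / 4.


For 2PL, max info at theta = b = -0.7
I_max = a^2 / 4 = 2.0^2 / 4
= 4.0 / 4
I_max = 1.0

1.0


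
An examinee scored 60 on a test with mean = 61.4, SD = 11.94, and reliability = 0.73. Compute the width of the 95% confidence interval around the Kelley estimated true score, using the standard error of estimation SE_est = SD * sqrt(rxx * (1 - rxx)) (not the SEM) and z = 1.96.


True score estimate = 0.73*60 + 0.27*61.4 = 60.378
SE_est = SD * sqrt(rxx * (1 - rxx)) = 11.94 * sqrt(0.73 * 0.27) = 11.94 * sqrt(0.1971) = 5.300876
CI = T_est +/- z * SE_est, so width = 2 * z * SE_est = 2 * 1.96 * 5.300876
Width = 20.7794

20.7794


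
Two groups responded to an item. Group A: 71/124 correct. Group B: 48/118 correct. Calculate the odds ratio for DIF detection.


Odds_A = 71/53 = 1.3396
Odds_B = 48/70 = 0.6857
OR = Odds_A / Odds_B = 1.3396 / 0.6857
Exactly, OR = (71 * 70) / (53 * 48) = 4970 / 2544
OR = 1.9536

1.9536


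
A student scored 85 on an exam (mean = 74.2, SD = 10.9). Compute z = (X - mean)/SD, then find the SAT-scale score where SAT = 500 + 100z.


z = (X - mean) / SD = (85 - 74.2) / 10.9
z = 10.8 / 10.9
z = 0.9908
SAT-scale = SAT = 500 + 100z
Carry z at full precision (z = 10.8 / 10.9) into the conversion:
SAT-scale = 500 + 100 * (10.8 / 10.9) = 500 + 1080 / 10.9
SAT-scale = 500 + 99.0826
SAT-scale = 599.0826

599.0826


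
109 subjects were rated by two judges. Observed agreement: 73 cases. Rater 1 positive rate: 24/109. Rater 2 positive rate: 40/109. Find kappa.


P_o = 73/109 = 0.669725
P_e = (24*40 + 85*69) / 11881 = 0.574447
kappa = (P_o - P_e) / (1 - P_e)
kappa = (0.669725 - 0.574447) / (1 - 0.574447)
kappa = 0.2239

0.2239


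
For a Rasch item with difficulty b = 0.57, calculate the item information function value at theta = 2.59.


P = 1/(1+exp(-(2.59-0.57))) = 0.8829
I = P*(1-P) = 0.8829 * 0.1171
I = 0.1034

0.1034


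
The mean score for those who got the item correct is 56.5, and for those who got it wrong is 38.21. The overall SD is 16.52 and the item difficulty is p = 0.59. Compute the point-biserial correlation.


q = 1 - p = 0.41
rpb = ((M1 - M0) / SD) * sqrt(p * q)
rpb = ((56.5 - 38.21) / 16.52) * sqrt(0.59 * 0.41)
rpb = 0.5445

0.5445


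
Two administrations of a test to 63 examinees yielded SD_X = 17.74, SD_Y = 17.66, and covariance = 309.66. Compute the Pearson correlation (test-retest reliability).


r = cov(X,Y) / (SD_X * SD_Y)
r = 309.66 / (17.74 * 17.66)
r = 309.66 / 313.2884
r = 0.9884

0.9884


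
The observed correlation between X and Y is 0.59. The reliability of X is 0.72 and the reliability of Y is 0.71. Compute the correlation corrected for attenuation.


r_corrected = rxy / sqrt(rxx * ryy)
= 0.59 / sqrt(0.72 * 0.71)
= 0.59 / sqrt(0.5112)
= 0.59 / 0.714983
r_corrected = 0.8252

0.8252


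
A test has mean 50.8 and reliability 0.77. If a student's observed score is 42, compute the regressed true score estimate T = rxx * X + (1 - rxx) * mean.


T_est = rxx * X + (1 - rxx) * mean
T_est = 0.77 * 42 + 0.23 * 50.8
T_est = 32.34 + 11.684
T_est = 44.024

44.024


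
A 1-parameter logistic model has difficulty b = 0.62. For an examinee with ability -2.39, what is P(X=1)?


theta - b = -2.39 - 0.62 = -3.01
exp(-(theta - b)) = exp(3.01) = 20.2874
P = 1 / (1 + 20.2874)
P = 0.047

0.047


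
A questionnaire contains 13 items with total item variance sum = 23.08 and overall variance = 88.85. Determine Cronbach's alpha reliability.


alpha = (k/(k-1)) * (1 - sum(si^2)/s_total^2)
= (13/12) * (1 - 23.08/88.85)
alpha = 0.8019

0.8019


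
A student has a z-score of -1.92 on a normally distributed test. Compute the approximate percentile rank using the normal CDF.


CDF(z) = 0.5 * (1 + erf(z/sqrt(2)))
erf(-1.3576) = -0.9451
CDF = 0.0274
Percentile rank = 0.0274 * 100 = 2.74

2.74


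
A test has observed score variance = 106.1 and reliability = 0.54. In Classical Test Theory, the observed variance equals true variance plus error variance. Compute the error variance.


var_true = rxx * var_obs = 0.54 * 106.1 = 57.294
var_error = var_obs - var_true
var_error = 106.1 - 57.294
var_error = 48.806

48.806


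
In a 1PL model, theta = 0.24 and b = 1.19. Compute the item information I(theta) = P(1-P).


P = 1/(1+exp(-(0.24-1.19))) = 0.2789
I = P*(1-P) = 0.2789 * 0.7211
I = 0.2011

0.2011


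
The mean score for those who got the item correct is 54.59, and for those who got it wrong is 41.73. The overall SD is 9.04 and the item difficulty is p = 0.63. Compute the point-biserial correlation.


q = 1 - p = 0.37
rpb = ((M1 - M0) / SD) * sqrt(p * q)
rpb = ((54.59 - 41.73) / 9.04) * sqrt(0.63 * 0.37)
rpb = 0.6868

0.6868


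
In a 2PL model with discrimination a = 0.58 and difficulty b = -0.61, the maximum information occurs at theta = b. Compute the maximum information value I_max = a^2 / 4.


For 2PL, max info at theta = b = -0.61
I_max = a^2 / 4 = 0.58^2 / 4
= 0.3364 / 4
I_max = 0.0841

0.0841


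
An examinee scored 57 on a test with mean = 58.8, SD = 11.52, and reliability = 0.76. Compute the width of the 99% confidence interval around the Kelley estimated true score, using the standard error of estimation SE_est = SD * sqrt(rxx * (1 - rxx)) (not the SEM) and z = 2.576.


True score estimate = 0.76*57 + 0.24*58.8 = 57.432
SE_est = SD * sqrt(rxx * (1 - rxx)) = 11.52 * sqrt(0.76 * 0.24) = 11.52 * sqrt(0.1824) = 4.919998
CI = T_est +/- z * SE_est, so width = 2 * z * SE_est = 2 * 2.576 * 4.919998
Width = 25.3478

25.3478


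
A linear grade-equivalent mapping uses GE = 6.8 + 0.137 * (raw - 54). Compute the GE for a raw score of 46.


raw - median = 46 - 54 = -8
slope * diff = 0.137 * -8 = -1.096
GE = 6.8 + -1.096
GE = 5.704

5.704


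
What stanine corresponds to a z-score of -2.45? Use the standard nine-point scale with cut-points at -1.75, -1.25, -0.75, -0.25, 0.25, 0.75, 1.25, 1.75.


Stanine boundaries: [-1.75, -1.25, -0.75, -0.25, 0.25, 0.75, 1.25, 1.75]
z = -2.45
Check each boundary:
  z < -1.75
  z < -1.25
  z < -0.75
  z < -0.25
  z < 0.25
  z < 0.75
  z < 1.25
  z < 1.75
Highest qualifying boundary gives stanine = 1

1


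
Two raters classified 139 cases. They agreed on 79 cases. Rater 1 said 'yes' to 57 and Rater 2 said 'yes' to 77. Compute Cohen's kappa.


P_o = 79/139 = 0.568345
P_e = (57*77 + 82*62) / 19321 = 0.490296
kappa = (P_o - P_e) / (1 - P_e)
kappa = (0.568345 - 0.490296) / (1 - 0.490296)
kappa = 0.1531

0.1531


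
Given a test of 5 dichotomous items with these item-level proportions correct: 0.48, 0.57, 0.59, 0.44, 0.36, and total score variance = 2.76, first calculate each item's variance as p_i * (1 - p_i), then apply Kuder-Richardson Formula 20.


For each item, compute p_i * q_i:
  Item 1: 0.48 * 0.52 = 0.2496
  Item 2: 0.57 * 0.43 = 0.2451
  Item 3: 0.59 * 0.41 = 0.2419
  Item 4: 0.44 * 0.56 = 0.2464
  Item 5: 0.36 * 0.64 = 0.2304
Sum(p_i * q_i) = 0.2496 + 0.2451 + 0.2419 + 0.2464 + 0.2304 = 1.2134
KR-20 = (k/(k-1)) * (1 - Sum(p_i*q_i) / Var_total)
= (5/4) * (1 - 1.2134/2.76)
= 1.25 * 0.5604
KR-20 = 0.7005

0.7005


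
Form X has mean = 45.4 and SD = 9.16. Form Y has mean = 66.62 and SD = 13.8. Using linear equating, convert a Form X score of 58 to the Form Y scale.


slope = SD_Y / SD_X = 13.8 / 9.16 ~ 1.5066
intercept = mean_Y - slope * mean_X = 66.62 - (13.8 / 9.16) * 45.4 ~ -1.7774
Y = slope * X + intercept. To avoid rounding drift from the rounded slope/intercept, evaluate the equivalent form Y = mean_Y + SD_Y * (X - mean_X) / SD_X at full precision:
Y = 66.62 + 13.8 * (58 - 45.4) / 9.16
Y = 66.62 + 13.8 * 12.6 / 9.16
Y = 66.62 + 173.88 / 9.16
Y = 66.62 + 18.9825
Y = 85.6025

85.6025


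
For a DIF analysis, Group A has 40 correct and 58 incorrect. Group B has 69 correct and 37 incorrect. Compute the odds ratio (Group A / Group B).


Odds_A = 40/58 = 0.6897
Odds_B = 69/37 = 1.8649
OR = Odds_A / Odds_B = 0.6897 / 1.8649
Exactly, OR = (40 * 37) / (58 * 69) = 1480 / 4002
OR = 0.3698

0.3698


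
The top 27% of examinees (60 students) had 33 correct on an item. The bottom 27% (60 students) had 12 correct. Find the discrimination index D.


p_upper = 33/60 = 0.55
p_lower = 12/60 = 0.2
D = 0.55 - 0.2 = 0.35

0.35


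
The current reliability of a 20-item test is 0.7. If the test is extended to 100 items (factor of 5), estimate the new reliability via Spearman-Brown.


r_new = (n * rxx) / (1 + (n-1) * rxx)
r_new = (5 * 0.7) / (1 + 4 * 0.7)
r_new = 3.5 / 3.8
r_new = 0.9211

0.9211


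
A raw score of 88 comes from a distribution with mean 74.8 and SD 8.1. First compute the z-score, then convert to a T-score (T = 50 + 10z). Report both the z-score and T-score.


z = (X - mean) / SD = (88 - 74.8) / 8.1
z = 13.2 / 8.1
z = 1.6296
T-score = T = 50 + 10z
Carry z at full precision (z = 13.2 / 8.1) into the conversion:
T-score = 50 + 10 * (13.2 / 8.1) = 50 + 132 / 8.1
T-score = 50 + 16.2963
T-score = 66.2963

66.2963


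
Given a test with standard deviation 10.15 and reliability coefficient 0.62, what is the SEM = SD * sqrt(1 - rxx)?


SEM = SD * sqrt(1 - rxx)
SEM = 10.15 * sqrt(1 - 0.62)
SEM = 10.15 * sqrt(0.38) = 10.15 * 0.616441
SEM = 6.2569

6.2569


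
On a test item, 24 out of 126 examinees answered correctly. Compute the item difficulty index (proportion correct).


Item difficulty p = number correct / total examinees
p = 24 / 126
p = 0.1905

0.1905


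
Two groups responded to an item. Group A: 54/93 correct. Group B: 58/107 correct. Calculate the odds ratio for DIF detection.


Odds_A = 54/39 = 1.3846
Odds_B = 58/49 = 1.1837
OR = Odds_A / Odds_B = 1.3846 / 1.1837
Exactly, OR = (54 * 49) / (39 * 58) = 2646 / 2262
OR = 1.1698

1.1698


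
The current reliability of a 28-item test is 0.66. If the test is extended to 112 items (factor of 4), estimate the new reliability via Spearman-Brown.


r_new = (n * rxx) / (1 + (n-1) * rxx)
r_new = (4 * 0.66) / (1 + 3 * 0.66)
r_new = 2.64 / 2.98
r_new = 0.8859

0.8859


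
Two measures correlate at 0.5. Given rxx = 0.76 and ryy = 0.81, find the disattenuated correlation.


r_corrected = rxy / sqrt(rxx * ryy)
= 0.5 / sqrt(0.76 * 0.81)
= 0.5 / sqrt(0.6156)
= 0.5 / 0.784602
r_corrected = 0.6373

0.6373


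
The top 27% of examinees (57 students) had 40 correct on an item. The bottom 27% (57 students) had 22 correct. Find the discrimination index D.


p_upper = 40/57 = 0.7018
p_lower = 22/57 = 0.386
D = 0.7018 - 0.386 = 0.3158

0.3158


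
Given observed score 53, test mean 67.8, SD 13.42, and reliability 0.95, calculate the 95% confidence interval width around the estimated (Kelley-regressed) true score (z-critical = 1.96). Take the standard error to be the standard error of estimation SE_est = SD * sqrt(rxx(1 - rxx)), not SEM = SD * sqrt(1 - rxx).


True score estimate = 0.95*53 + 0.05*67.8 = 53.74
SE_est = SD * sqrt(rxx * (1 - rxx)) = 13.42 * sqrt(0.95 * 0.05) = 13.42 * sqrt(0.0475) = 2.924821
CI = T_est +/- z * SE_est, so width = 2 * z * SE_est = 2 * 1.96 * 2.924821
Width = 11.4653

11.4653


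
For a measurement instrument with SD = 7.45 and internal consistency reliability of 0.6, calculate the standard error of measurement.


SEM = SD * sqrt(1 - rxx)
SEM = 7.45 * sqrt(1 - 0.6)
SEM = 7.45 * sqrt(0.4) = 7.45 * 0.632456
SEM = 4.7118

4.7118


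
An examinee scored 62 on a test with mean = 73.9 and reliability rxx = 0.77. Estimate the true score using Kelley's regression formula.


T_est = rxx * X + (1 - rxx) * mean
T_est = 0.77 * 62 + 0.23 * 73.9
T_est = 47.74 + 16.997
T_est = 64.737

64.737


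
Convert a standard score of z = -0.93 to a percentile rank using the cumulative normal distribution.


CDF(z) = 0.5 * (1 + erf(z/sqrt(2)))
erf(-0.6576) = -0.6476
CDF = 0.1762
Percentile rank = 0.1762 * 100 = 17.62

17.62


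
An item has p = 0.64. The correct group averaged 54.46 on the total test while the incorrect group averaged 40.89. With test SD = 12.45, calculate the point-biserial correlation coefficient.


q = 1 - p = 0.36
rpb = ((M1 - M0) / SD) * sqrt(p * q)
rpb = ((54.46 - 40.89) / 12.45) * sqrt(0.64 * 0.36)
rpb = 0.5232

0.5232


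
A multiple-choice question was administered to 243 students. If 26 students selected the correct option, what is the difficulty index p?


Item difficulty p = number correct / total examinees
p = 26 / 243
p = 0.107

0.107


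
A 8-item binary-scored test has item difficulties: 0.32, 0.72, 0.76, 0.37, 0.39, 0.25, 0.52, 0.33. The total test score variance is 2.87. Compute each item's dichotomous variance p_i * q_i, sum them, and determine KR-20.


For each item, compute p_i * q_i:
  Item 1: 0.32 * 0.68 = 0.2176
  Item 2: 0.72 * 0.28 = 0.2016
  Item 3: 0.76 * 0.24 = 0.1824
  Item 4: 0.37 * 0.63 = 0.2331
  Item 5: 0.39 * 0.61 = 0.2379
  Item 6: 0.25 * 0.75 = 0.1875
  Item 7: 0.52 * 0.48 = 0.2496
  Item 8: 0.33 * 0.67 = 0.2211
Sum(p_i * q_i) = 0.2176 + 0.2016 + 0.1824 + 0.2331 + 0.2379 + 0.1875 + 0.2496 + 0.2211 = 1.7308
KR-20 = (k/(k-1)) * (1 - Sum(p_i*q_i) / Var_total)
= (8/7) * (1 - 1.7308/2.87)
= 1.1429 * 0.3969
KR-20 = 0.4536

0.4536


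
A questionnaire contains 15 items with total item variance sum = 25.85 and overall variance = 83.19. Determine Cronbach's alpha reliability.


alpha = (k/(k-1)) * (1 - sum(si^2)/s_total^2)
= (15/14) * (1 - 25.85/83.19)
alpha = 0.7385

0.7385


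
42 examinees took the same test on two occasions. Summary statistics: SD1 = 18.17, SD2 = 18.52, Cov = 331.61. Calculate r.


r = cov(X,Y) / (SD_X * SD_Y)
r = 331.61 / (18.17 * 18.52)
r = 331.61 / 336.5084
r = 0.9854

0.9854


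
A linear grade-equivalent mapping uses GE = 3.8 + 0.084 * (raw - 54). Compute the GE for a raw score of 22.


raw - median = 22 - 54 = -32
slope * diff = 0.084 * -32 = -2.688
GE = 3.8 + -2.688
GE = 1.112

1.112


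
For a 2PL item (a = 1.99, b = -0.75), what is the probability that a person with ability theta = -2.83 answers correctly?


a*(theta - b) = 1.99 * (-2.83 - -0.75) = -4.1392
exp(--4.1392) = 62.7526
P = 1 / (1 + 62.7526)
P = 0.0157

0.0157


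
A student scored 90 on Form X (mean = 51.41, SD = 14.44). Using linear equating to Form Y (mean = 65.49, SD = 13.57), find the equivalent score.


slope = SD_Y / SD_X = 13.57 / 14.44 ~ 0.9398
intercept = mean_Y - slope * mean_X = 65.49 - (13.57 / 14.44) * 51.41 ~ 17.1774
Y = slope * X + intercept. To avoid rounding drift from the rounded slope/intercept, evaluate the equivalent form Y = mean_Y + SD_Y * (X - mean_X) / SD_X at full precision:
Y = 65.49 + 13.57 * (90 - 51.41) / 14.44
Y = 65.49 + 13.57 * 38.59 / 14.44
Y = 65.49 + 523.6663 / 14.44
Y = 65.49 + 36.265
Y = 101.755

101.755


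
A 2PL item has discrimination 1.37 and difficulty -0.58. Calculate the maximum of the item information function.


For 2PL, max info at theta = b = -0.58
I_max = a^2 / 4 = 1.37^2 / 4
= 1.8769 / 4
I_max = 0.4692

0.4692


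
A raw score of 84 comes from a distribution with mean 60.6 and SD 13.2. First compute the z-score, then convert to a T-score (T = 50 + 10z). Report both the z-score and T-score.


z = (X - mean) / SD = (84 - 60.6) / 13.2
z = 23.4 / 13.2
z = 1.7727
T-score = T = 50 + 10z
Carry z at full precision (z = 23.4 / 13.2) into the conversion:
T-score = 50 + 10 * (23.4 / 13.2) = 50 + 234 / 13.2
T-score = 50 + 17.7273
T-score = 67.7273

67.7273


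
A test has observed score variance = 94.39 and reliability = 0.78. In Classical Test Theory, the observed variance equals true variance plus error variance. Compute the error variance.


var_true = rxx * var_obs = 0.78 * 94.39 = 73.6242
var_error = var_obs - var_true
var_error = 94.39 - 73.6242
var_error = 20.7658

20.7658


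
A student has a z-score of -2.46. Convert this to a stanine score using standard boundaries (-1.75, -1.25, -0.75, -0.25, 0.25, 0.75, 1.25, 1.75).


Stanine boundaries: [-1.75, -1.25, -0.75, -0.25, 0.25, 0.75, 1.25, 1.75]
z = -2.46
Check each boundary:
  z < -1.75
  z < -1.25
  z < -0.75
  z < -0.25
  z < 0.25
  z < 0.75
  z < 1.25
  z < 1.75
Highest qualifying boundary gives stanine = 1

1


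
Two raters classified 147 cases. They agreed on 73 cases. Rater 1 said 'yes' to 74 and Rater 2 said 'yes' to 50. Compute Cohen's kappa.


P_o = 73/147 = 0.496599
P_e = (74*50 + 73*97) / 21609 = 0.498912
kappa = (P_o - P_e) / (1 - P_e)
kappa = (0.496599 - 0.498912) / (1 - 0.498912)
kappa = -0.0046

-0.0046


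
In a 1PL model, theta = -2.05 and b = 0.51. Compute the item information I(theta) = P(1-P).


P = 1/(1+exp(-(-2.05-0.51))) = 0.0718
I = P*(1-P) = 0.0718 * 0.9282
I = 0.0666

0.0666


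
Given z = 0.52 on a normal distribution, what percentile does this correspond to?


CDF(z) = 0.5 * (1 + erf(z/sqrt(2)))
erf(0.3677) = 0.3969
CDF = 0.6985
Percentile rank = 0.6985 * 100 = 69.85

69.85


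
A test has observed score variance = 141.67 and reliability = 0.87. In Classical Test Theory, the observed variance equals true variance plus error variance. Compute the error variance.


var_true = rxx * var_obs = 0.87 * 141.67 = 123.2529
var_error = var_obs - var_true
var_error = 141.67 - 123.2529
var_error = 18.4171

18.4171


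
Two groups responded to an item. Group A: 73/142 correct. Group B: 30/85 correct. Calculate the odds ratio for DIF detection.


Odds_A = 73/69 = 1.058
Odds_B = 30/55 = 0.5455
OR = Odds_A / Odds_B = 1.058 / 0.5455
Exactly, OR = (73 * 55) / (69 * 30) = 4015 / 2070
OR = 1.9396

1.9396


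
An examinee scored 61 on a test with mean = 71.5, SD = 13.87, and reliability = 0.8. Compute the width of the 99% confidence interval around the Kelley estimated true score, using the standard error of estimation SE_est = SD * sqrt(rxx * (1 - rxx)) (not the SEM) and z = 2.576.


True score estimate = 0.8*61 + 0.2*71.5 = 63.1
SE_est = SD * sqrt(rxx * (1 - rxx)) = 13.87 * sqrt(0.8 * 0.2) = 13.87 * sqrt(0.16) = 5.548
CI = T_est +/- z * SE_est, so width = 2 * z * SE_est = 2 * 2.576 * 5.548
Width = 28.5833

28.5833


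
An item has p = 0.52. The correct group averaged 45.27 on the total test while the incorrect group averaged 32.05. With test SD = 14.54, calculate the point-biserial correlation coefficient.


q = 1 - p = 0.48
rpb = ((M1 - M0) / SD) * sqrt(p * q)
rpb = ((45.27 - 32.05) / 14.54) * sqrt(0.52 * 0.48)
rpb = 0.4542

0.4542


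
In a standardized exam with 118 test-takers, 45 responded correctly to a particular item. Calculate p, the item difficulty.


Item difficulty p = number correct / total examinees
p = 45 / 118
p = 0.3814

0.3814


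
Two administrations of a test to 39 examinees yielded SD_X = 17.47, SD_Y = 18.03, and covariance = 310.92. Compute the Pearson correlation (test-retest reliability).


r = cov(X,Y) / (SD_X * SD_Y)
r = 310.92 / (17.47 * 18.03)
r = 310.92 / 314.9841
r = 0.9871

0.9871


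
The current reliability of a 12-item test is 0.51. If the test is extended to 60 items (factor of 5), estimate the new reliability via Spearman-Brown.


r_new = (n * rxx) / (1 + (n-1) * rxx)
r_new = (5 * 0.51) / (1 + 4 * 0.51)
r_new = 2.55 / 3.04
r_new = 0.8388

0.8388


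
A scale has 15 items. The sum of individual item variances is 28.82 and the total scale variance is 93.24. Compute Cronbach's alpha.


alpha = (k/(k-1)) * (1 - sum(si^2)/s_total^2)
= (15/14) * (1 - 28.82/93.24)
alpha = 0.7403

0.7403


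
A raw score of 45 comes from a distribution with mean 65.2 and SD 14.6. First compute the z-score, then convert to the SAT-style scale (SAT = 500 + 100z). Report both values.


z = (X - mean) / SD = (45 - 65.2) / 14.6
z = -20.2 / 14.6
z = -1.3836
SAT-scale = SAT = 500 + 100z
Carry z at full precision (z = -20.2 / 14.6) into the conversion:
SAT-scale = 500 + 100 * (-20.2 / 14.6) = 500 + -2020 / 14.6
SAT-scale = 500 + -138.3562
SAT-scale = 361.6438

361.6438


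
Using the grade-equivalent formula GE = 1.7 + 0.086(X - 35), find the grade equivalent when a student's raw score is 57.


raw - median = 57 - 35 = 22
slope * diff = 0.086 * 22 = 1.892
GE = 1.7 + 1.892
GE = 3.592

3.592


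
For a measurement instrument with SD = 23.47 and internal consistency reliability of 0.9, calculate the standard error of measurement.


SEM = SD * sqrt(1 - rxx)
SEM = 23.47 * sqrt(1 - 0.9)
SEM = 23.47 * sqrt(0.1) = 23.47 * 0.316228
SEM = 7.4219

7.4219


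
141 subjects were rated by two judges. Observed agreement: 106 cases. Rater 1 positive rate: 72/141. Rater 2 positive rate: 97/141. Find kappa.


P_o = 106/141 = 0.751773
P_e = (72*97 + 69*44) / 19881 = 0.503999
kappa = (P_o - P_e) / (1 - P_e)
kappa = (0.751773 - 0.503999) / (1 - 0.503999)
kappa = 0.4995

0.4995


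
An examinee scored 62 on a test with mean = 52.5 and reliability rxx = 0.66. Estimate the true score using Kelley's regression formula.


T_est = rxx * X + (1 - rxx) * mean
T_est = 0.66 * 62 + 0.34 * 52.5
T_est = 40.92 + 17.85
T_est = 58.77

58.77


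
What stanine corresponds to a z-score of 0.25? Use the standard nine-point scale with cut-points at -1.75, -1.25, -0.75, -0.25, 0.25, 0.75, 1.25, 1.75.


Stanine boundaries: [-1.75, -1.25, -0.75, -0.25, 0.25, 0.75, 1.25, 1.75]
z = 0.25
Check each boundary:
  z >= -1.75 -> could be stanine 2
  z >= -1.25 -> could be stanine 3
  z >= -0.75 -> could be stanine 4
  z >= -0.25 -> could be stanine 5
  z >= 0.25 -> could be stanine 6
  z < 0.75
  z < 1.25
  z < 1.75
Highest qualifying boundary gives stanine = 6

6


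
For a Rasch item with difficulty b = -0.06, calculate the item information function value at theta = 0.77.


P = 1/(1+exp(-(0.77--0.06))) = 0.6964
I = P*(1-P) = 0.6964 * 0.3036
I = 0.2114

0.2114


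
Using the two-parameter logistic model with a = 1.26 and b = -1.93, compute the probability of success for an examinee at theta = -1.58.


a*(theta - b) = 1.26 * (-1.58 - -1.93) = 0.441
exp(-0.441) = 0.6434
P = 1 / (1 + 0.6434)
P = 0.6085

0.6085


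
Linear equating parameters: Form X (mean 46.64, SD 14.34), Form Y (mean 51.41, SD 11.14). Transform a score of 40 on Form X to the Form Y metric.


slope = SD_Y / SD_X = 11.14 / 14.34 ~ 0.7768
intercept = mean_Y - slope * mean_X = 51.41 - (11.14 / 14.34) * 46.64 ~ 15.1778
Y = slope * X + intercept. To avoid rounding drift from the rounded slope/intercept, evaluate the equivalent form Y = mean_Y + SD_Y * (X - mean_X) / SD_X at full precision:
Y = 51.41 + 11.14 * (40 - 46.64) / 14.34
Y = 51.41 - 11.14 * 6.64 / 14.34
Y = 51.41 - 73.9696 / 14.34
Y = 51.41 - 5.1583
Y = 46.2517

46.2517


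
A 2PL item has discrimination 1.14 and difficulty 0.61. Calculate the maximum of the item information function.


For 2PL, max info at theta = b = 0.61
I_max = a^2 / 4 = 1.14^2 / 4
= 1.2996 / 4
I_max = 0.3249

0.3249


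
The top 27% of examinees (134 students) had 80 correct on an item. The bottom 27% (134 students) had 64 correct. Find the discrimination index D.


p_upper = 80/134 = 0.597
p_lower = 64/134 = 0.4776
D = 0.597 - 0.4776 = 0.1194

0.1194


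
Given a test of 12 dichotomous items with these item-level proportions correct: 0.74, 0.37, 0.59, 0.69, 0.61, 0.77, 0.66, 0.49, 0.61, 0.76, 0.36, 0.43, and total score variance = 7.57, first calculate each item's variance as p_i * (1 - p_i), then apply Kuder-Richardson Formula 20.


For each item, compute p_i * q_i:
  Item 1: 0.74 * 0.26 = 0.1924
  Item 2: 0.37 * 0.63 = 0.2331
  Item 3: 0.59 * 0.41 = 0.2419
  Item 4: 0.69 * 0.31 = 0.2139
  Item 5: 0.61 * 0.39 = 0.2379
  Item 6: 0.77 * 0.23 = 0.1771
  Item 7: 0.66 * 0.34 = 0.2244
  Item 8: 0.49 * 0.51 = 0.2499
  Item 9: 0.61 * 0.39 = 0.2379
  Item 10: 0.76 * 0.24 = 0.1824
  Item 11: 0.36 * 0.64 = 0.2304
  Item 12: 0.43 * 0.57 = 0.2451
Sum(p_i * q_i) = 0.1924 + 0.2331 + 0.2419 + 0.2139 + 0.2379 + 0.1771 + 0.2244 + 0.2499 + 0.2379 + 0.1824 + 0.2304 + 0.2451 = 2.6664
KR-20 = (k/(k-1)) * (1 - Sum(p_i*q_i) / Var_total)
= (12/11) * (1 - 2.6664/7.57)
= 1.0909 * 0.6478
KR-20 = 0.7067

0.7067


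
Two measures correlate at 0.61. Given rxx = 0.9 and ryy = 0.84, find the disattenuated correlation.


r_corrected = rxy / sqrt(rxx * ryy)
= 0.61 / sqrt(0.9 * 0.84)
= 0.61 / sqrt(0.756)
= 0.61 / 0.869483
r_corrected = 0.7016

0.7016


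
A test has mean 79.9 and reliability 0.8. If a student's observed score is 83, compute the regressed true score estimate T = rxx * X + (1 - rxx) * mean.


T_est = rxx * X + (1 - rxx) * mean
T_est = 0.8 * 83 + 0.2 * 79.9
T_est = 66.4 + 15.98
T_est = 82.38

82.38


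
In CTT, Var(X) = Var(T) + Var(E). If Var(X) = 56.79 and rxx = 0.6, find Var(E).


var_true = rxx * var_obs = 0.6 * 56.79 = 34.074
var_error = var_obs - var_true
var_error = 56.79 - 34.074
var_error = 22.716

22.716


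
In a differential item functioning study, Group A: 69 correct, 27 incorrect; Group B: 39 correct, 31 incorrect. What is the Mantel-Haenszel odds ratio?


Odds_A = 69/27 = 2.5556
Odds_B = 39/31 = 1.2581
OR = Odds_A / Odds_B = 2.5556 / 1.2581
Exactly, OR = (69 * 31) / (27 * 39) = 2139 / 1053
OR = 2.0313

2.0313


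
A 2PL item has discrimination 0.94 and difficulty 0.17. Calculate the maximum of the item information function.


For 2PL, max info at theta = b = 0.17
I_max = a^2 / 4 = 0.94^2 / 4
= 0.8836 / 4
I_max = 0.2209

0.2209


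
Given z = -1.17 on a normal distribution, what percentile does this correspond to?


CDF(z) = 0.5 * (1 + erf(z/sqrt(2)))
erf(-0.8273) = -0.758
CDF = 0.121
Percentile rank = 0.121 * 100 = 12.1

12.1


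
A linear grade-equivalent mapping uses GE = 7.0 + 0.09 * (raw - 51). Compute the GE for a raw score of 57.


raw - median = 57 - 51 = 6
slope * diff = 0.09 * 6 = 0.54
GE = 7.0 + 0.54
GE = 7.54

7.54


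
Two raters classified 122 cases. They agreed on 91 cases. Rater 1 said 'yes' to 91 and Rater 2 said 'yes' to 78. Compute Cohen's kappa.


P_o = 91/122 = 0.745902
P_e = (91*78 + 31*44) / 14884 = 0.56853
kappa = (P_o - P_e) / (1 - P_e)
kappa = (0.745902 - 0.56853) / (1 - 0.56853)
kappa = 0.4111

0.4111


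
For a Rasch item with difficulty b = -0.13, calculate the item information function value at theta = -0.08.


P = 1/(1+exp(-(-0.08--0.13))) = 0.5125
I = P*(1-P) = 0.5125 * 0.4875
I = 0.2498

0.2498


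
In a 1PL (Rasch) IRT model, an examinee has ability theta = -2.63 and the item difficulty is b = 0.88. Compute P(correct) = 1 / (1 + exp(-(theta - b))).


theta - b = -2.63 - 0.88 = -3.51
exp(-(theta - b)) = exp(3.51) = 33.4483
P = 1 / (1 + 33.4483)
P = 0.029

0.029


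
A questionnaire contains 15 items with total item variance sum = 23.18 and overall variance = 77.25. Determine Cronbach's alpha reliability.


alpha = (k/(k-1)) * (1 - sum(si^2)/s_total^2)
= (15/14) * (1 - 23.18/77.25)
alpha = 0.7499

0.7499


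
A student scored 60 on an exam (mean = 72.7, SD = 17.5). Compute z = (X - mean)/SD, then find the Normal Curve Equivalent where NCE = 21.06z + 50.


z = (X - mean) / SD = (60 - 72.7) / 17.5
z = -12.7 / 17.5
z = -0.7257
NCE = NCE = 21.06z + 50
Carry z at full precision (z = -12.7 / 17.5) into the conversion:
NCE = 21.06 * (-12.7 / 17.5) + 50 = -267.462 / 17.5 + 50
NCE = -15.2835 + 50
NCE = 34.7165

34.7165


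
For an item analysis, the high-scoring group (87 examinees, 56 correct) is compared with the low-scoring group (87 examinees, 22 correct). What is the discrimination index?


p_upper = 56/87 = 0.6437
p_lower = 22/87 = 0.2529
D = 0.6437 - 0.2529 = 0.3908

0.3908


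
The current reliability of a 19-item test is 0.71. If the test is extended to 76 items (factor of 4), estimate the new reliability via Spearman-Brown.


r_new = (n * rxx) / (1 + (n-1) * rxx)
r_new = (4 * 0.71) / (1 + 3 * 0.71)
r_new = 2.84 / 3.13
r_new = 0.9073

0.9073


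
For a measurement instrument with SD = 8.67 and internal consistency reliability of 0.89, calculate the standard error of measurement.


SEM = SD * sqrt(1 - rxx)
SEM = 8.67 * sqrt(1 - 0.89)
SEM = 8.67 * sqrt(0.11) = 8.67 * 0.331662
SEM = 2.8755

2.8755


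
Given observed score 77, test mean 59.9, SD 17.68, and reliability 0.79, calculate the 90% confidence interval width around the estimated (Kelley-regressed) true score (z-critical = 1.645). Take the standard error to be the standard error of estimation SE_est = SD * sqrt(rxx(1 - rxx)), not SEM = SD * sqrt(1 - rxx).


True score estimate = 0.79*77 + 0.21*59.9 = 73.409
SE_est = SD * sqrt(rxx * (1 - rxx)) = 17.68 * sqrt(0.79 * 0.21) = 17.68 * sqrt(0.1659) = 7.20121
CI = T_est +/- z * SE_est, so width = 2 * z * SE_est = 2 * 1.645 * 7.20121
Width = 23.692

23.692


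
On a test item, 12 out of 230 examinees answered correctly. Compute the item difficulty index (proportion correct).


Item difficulty p = number correct / total examinees
p = 12 / 230
p = 0.0522

0.0522


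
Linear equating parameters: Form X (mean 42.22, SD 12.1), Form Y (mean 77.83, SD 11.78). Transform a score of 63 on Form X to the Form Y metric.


slope = SD_Y / SD_X = 11.78 / 12.1 ~ 0.9736
intercept = mean_Y - slope * mean_X = 77.83 - (11.78 / 12.1) * 42.22 ~ 36.7266
Y = slope * X + intercept. To avoid rounding drift from the rounded slope/intercept, evaluate the equivalent form Y = mean_Y + SD_Y * (X - mean_X) / SD_X at full precision:
Y = 77.83 + 11.78 * (63 - 42.22) / 12.1
Y = 77.83 + 11.78 * 20.78 / 12.1
Y = 77.83 + 244.7884 / 12.1
Y = 77.83 + 20.2304
Y = 98.0604

98.0604


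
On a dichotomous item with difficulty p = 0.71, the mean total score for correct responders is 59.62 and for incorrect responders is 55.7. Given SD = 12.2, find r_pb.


q = 1 - p = 0.29
rpb = ((M1 - M0) / SD) * sqrt(p * q)
rpb = ((59.62 - 55.7) / 12.2) * sqrt(0.71 * 0.29)
rpb = 0.1458

0.1458


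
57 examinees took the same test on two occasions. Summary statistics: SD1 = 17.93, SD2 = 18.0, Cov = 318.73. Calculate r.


r = cov(X,Y) / (SD_X * SD_Y)
r = 318.73 / (17.93 * 18.0)
r = 318.73 / 322.74
r = 0.9876

0.9876


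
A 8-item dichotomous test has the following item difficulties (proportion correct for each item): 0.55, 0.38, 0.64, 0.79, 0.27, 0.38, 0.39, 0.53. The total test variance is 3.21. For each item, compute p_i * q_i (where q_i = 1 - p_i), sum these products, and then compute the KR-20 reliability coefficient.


For each item, compute p_i * q_i:
  Item 1: 0.55 * 0.45 = 0.2475
  Item 2: 0.38 * 0.62 = 0.2356
  Item 3: 0.64 * 0.36 = 0.2304
  Item 4: 0.79 * 0.21 = 0.1659
  Item 5: 0.27 * 0.73 = 0.1971
  Item 6: 0.38 * 0.62 = 0.2356
  Item 7: 0.39 * 0.61 = 0.2379
  Item 8: 0.53 * 0.47 = 0.2491
Sum(p_i * q_i) = 0.2475 + 0.2356 + 0.2304 + 0.1659 + 0.1971 + 0.2356 + 0.2379 + 0.2491 = 1.7991
KR-20 = (k/(k-1)) * (1 - Sum(p_i*q_i) / Var_total)
= (8/7) * (1 - 1.7991/3.21)
= 1.1429 * 0.4395
KR-20 = 0.5023

0.5023


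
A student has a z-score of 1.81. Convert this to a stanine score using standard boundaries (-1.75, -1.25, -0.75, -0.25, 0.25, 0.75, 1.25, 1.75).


Stanine boundaries: [-1.75, -1.25, -0.75, -0.25, 0.25, 0.75, 1.25, 1.75]
z = 1.81
Check each boundary:
  z >= -1.75 -> could be stanine 2
  z >= -1.25 -> could be stanine 3
  z >= -0.75 -> could be stanine 4
  z >= -0.25 -> could be stanine 5
  z >= 0.25 -> could be stanine 6
  z >= 0.75 -> could be stanine 7
  z >= 1.25 -> could be stanine 8
  z >= 1.75 -> could be stanine 9
Highest qualifying boundary gives stanine = 9

9
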